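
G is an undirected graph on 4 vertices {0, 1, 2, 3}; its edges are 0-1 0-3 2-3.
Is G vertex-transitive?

Automorphisms preserve degree, but G has vertices of degree 1 and vertices of degree 2; no automorphism maps one to the other, so G is not vertex-transitive.

No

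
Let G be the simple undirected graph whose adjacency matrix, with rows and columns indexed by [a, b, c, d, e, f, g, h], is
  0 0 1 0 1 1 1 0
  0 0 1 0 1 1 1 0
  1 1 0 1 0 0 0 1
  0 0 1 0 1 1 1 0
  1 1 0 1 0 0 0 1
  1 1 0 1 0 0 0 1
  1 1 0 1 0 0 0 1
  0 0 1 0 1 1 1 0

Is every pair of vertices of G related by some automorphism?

G is 4-regular and bipartite with parts {a, b, d, h} and {c, e, f, g} (each part is independent and every cross-pair is an edge), so G = K_{4,4}. Aut(K_{4,4}) is the wreath product S_4 ≀ Z_2: permute within each part, then optionally swap the parts; |Aut| = 2·(4!)² = 1152. Under this action every vertex can be carried to every other, so G is vertex-transitive.

Yes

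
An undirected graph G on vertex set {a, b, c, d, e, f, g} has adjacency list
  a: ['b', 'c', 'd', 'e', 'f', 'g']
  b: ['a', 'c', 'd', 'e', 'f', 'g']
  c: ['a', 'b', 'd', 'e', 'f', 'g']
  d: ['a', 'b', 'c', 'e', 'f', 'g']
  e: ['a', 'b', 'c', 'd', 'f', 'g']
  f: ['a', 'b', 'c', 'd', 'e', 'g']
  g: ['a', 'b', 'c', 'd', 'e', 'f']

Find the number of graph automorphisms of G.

5040

Every vertex has degree 6, so G is the complete graph K_7. Any permutation of the 7 vertices preserves K_7, so Aut(K_7) = S_7 of order 7! = 5040.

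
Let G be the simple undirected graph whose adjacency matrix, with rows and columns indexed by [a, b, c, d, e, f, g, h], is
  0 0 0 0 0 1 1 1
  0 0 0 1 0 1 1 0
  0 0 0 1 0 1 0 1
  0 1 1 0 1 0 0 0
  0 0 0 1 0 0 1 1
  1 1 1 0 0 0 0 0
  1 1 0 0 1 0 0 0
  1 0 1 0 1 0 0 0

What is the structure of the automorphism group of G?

the hyperoctahedral group B_3

G is 3-regular and bipartite on 2^3 = 8 vertices with girth 4; it is the hypercube graph Q_3. The symmetry group of the 3-cube is the hyperoctahedral group B_3 = Z_2 ≀ S_3, of order 2^3·3! = 48.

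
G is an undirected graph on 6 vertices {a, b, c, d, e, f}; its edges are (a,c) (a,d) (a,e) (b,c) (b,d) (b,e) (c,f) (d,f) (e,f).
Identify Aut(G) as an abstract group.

S_3 ≀ Z_2

G is 3-regular and bipartite with parts {a, b, f} and {c, d, e} (each part is independent and every cross-pair is an edge), so G = K_{3,3}. Aut(K_{3,3}) is the wreath product S_3 ≀ Z_2: permute within each part, then optionally swap the parts; |Aut| = 2·(3!)² = 72.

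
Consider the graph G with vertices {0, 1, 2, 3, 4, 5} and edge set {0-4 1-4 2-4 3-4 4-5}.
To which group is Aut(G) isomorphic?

Vertex 4 has degree 5 and every other vertex has degree 1, so G is the star K_{1,5} with centre 4. Any automorphism fixes the centre and permutes the 5 leaves freely, so Aut(G) ≅ S_5 of order 5! = 120.

S_5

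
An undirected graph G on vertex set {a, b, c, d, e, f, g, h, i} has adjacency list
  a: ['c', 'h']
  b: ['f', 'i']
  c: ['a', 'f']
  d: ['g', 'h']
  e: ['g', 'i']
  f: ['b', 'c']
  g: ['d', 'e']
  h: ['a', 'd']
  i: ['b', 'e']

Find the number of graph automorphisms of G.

18

Every vertex has degree 2 and the graph is connected, so G is the 9-cycle C_9. The automorphisms of the 9-cycle are exactly the symmetries of a regular 9-gon: the dihedral group D_9, |D_9| = 18.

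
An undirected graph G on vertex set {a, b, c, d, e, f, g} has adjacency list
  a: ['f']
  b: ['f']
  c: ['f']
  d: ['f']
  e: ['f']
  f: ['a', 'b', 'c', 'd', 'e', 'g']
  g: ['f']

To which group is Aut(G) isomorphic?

the symmetric group on 6 letters

Vertex f has degree 6 and every other vertex has degree 1, so G is the star K_{1,6} with centre f. The 6 leaves are pairwise interchangeable while the centre is fixed, giving Aut(G) = S_6.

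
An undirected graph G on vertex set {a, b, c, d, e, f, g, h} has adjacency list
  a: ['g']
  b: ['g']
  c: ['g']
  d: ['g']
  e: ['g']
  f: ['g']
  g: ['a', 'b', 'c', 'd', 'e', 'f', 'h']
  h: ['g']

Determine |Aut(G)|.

5040

Vertex g has degree 7 and every other vertex has degree 1, so G is the star K_{1,7} with centre g. The 7 leaves are pairwise interchangeable while the centre is fixed, giving Aut(G) = S_7.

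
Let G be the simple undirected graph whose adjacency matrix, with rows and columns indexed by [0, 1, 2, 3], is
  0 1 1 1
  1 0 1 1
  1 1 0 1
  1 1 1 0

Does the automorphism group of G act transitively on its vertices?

Yes

Every vertex has degree 3, so G is the complete graph K_4. Every bijection on the vertex set is an automorphism of K_4; hence Aut(K_4) ≅ S_4, order 24. This group acts transitively on the 4 vertices.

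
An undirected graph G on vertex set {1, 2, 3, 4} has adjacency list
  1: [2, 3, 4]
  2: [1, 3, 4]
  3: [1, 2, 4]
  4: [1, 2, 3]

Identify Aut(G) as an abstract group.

S_4

All 4 vertices are pairwise adjacent: G = K_4. Every bijection on the vertex set is an automorphism of K_4; hence Aut(K_4) ≅ S_4, order 24.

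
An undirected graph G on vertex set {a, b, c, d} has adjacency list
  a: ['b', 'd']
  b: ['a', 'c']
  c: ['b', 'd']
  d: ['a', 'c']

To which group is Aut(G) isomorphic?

D_4

Every vertex has degree 2 and the graph is connected, so G is the 4-cycle C_4. The automorphisms of the 4-cycle are exactly the symmetries of a regular 4-gon: the dihedral group D_4, |D_4| = 8.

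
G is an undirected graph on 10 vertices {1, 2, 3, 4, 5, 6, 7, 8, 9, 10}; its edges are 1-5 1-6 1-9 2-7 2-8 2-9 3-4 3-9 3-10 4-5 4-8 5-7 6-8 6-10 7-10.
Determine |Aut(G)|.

G is 3-regular on 10 vertices with no triangles and no 4-cycles (girth 5): this is the Petersen graph. Viewing the Petersen graph as the Kneser graph K(5,2) — vertices are 2-subsets of {1,…,5}, edges join disjoint pairs — its automorphisms are exactly the permutations of the 5-element set, so Aut ≅ S_5 of order 120.

120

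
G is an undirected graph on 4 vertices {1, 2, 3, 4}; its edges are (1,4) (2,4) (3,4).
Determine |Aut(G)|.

Vertex 4 has degree 3 and every other vertex has degree 1, so G is the star K_{1,3} with centre 4. The 3 leaves are pairwise interchangeable while the centre is fixed, giving Aut(G) = S_3.

6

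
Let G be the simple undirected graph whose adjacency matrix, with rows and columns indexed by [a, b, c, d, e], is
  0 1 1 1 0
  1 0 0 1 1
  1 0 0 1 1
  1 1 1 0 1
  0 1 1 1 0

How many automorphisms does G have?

8

Vertex d is the unique vertex of degree 4; the remaining 4 vertices each have degree 3 and induce a cycle, so G is the wheel on 5 vertices with hub d. Every automorphism fixes the hub and acts on the rim 4-cycle, so Aut(G) ≅ Aut(C_4) = D_4 of order 8.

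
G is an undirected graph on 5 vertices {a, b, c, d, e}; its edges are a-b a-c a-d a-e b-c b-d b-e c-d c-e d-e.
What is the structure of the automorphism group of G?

Every vertex has degree 4, so G is the complete graph K_5. Any permutation of the 5 vertices preserves K_5, so Aut(K_5) = S_5 of order 5! = 120.

S_5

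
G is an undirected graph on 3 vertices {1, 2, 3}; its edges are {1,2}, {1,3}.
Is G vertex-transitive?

Vertex 1 is the only vertex of degree 2, so every automorphism fixes it; G is not vertex-transitive.

No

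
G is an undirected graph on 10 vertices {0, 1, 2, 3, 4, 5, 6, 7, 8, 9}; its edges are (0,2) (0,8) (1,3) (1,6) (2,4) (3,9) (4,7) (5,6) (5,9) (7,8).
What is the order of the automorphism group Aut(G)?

G has two connected components, {1, 3, 5, 6, 9} and {0, 2, 4, 7, 8}; each is 2-regular, so G = C_5 ⊔ C_5. With two isomorphic components, Aut(G) = Aut(C_5) ≀ S_2 = (D_5 × D_5) ⋊ Z_2: permute each cycle by D_5, then optionally swap the two cycles. Order 2·(2·5)² = 200.

200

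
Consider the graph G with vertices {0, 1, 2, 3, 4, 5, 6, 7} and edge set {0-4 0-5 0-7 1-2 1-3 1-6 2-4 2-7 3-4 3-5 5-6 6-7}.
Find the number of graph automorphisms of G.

G is 3-regular and bipartite on 2^3 = 8 vertices with girth 4; it is the hypercube graph Q_3. The symmetry group of the 3-cube is the hyperoctahedral group B_3 = Z_2 ≀ S_3, of order 2^3·3! = 48.

48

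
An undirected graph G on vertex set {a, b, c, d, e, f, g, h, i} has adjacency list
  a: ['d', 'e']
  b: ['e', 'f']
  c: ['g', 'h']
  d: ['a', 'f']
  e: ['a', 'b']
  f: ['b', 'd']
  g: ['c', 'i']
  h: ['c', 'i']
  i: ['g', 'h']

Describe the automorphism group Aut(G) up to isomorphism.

D_4 × D_5

G has two connected components, {a, b, d, e, f} and {c, g, h, i}; each is 2-regular, so G = C_5 ⊔ C_4. No automorphism exchanges components of different sizes, hence Aut(G) is the direct product D_4 × D_5, order 80.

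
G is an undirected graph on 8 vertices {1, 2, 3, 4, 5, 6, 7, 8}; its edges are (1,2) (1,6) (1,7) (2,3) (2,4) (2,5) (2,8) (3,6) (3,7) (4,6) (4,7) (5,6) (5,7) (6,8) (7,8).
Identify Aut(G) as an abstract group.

S_5 × S_3

The vertices split by degree into {2, 6, 7} (degree 5) and {1, 3, 4, 5, 8} (degree 3); every edge runs between the two parts, so G is the complete bipartite graph K_{3,5}. The parts have unequal sizes, so no automorphism swaps them; each part is permuted independently, giving S_5 × S_3 of order 5!·3! = 720.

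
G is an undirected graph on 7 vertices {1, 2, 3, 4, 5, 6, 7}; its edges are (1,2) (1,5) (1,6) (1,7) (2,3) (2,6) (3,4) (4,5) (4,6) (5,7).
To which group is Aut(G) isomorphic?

The degree sequence is [4, 3, 2, 3, 3, 3, 2]. Checking the degree-preserving permutations of the vertex set shows that none except the identity preserves every edge, so Aut(G) is trivial.

the trivial group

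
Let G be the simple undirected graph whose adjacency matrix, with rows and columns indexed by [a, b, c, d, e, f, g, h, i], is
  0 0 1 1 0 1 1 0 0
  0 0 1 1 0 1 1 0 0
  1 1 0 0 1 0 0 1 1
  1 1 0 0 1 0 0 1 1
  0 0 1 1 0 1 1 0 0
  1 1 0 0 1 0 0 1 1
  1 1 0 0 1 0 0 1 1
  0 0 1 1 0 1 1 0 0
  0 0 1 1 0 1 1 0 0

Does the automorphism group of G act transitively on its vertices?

Automorphisms preserve degree, but G has vertices of degree 4 and vertices of degree 5; no automorphism maps one to the other, so G is not vertex-transitive.

No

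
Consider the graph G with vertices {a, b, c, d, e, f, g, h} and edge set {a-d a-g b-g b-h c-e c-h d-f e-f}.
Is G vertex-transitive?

Yes

Every vertex has degree 2 and the graph is connected, so G is the 8-cycle C_8. The automorphisms of the 8-cycle are exactly the symmetries of a regular 8-gon: the dihedral group D_8, |D_8| = 16. This group acts transitively on the 8 vertices.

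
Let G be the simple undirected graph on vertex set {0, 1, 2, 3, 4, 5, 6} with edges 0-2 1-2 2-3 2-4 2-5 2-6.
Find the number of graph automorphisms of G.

720

Vertex 2 has degree 6 and every other vertex has degree 1, so G is the star K_{1,6} with centre 2. The 6 leaves are pairwise interchangeable while the centre is fixed, giving Aut(G) = S_6.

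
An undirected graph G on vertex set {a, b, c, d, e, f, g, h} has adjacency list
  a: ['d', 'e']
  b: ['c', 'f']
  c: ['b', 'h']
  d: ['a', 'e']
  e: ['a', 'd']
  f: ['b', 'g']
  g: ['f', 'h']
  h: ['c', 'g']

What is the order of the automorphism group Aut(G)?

60

G has two connected components, {b, c, f, g, h} and {a, d, e}; each is 2-regular, so G = C_5 ⊔ C_3. No automorphism exchanges components of different sizes, hence Aut(G) is the direct product D_5 × D_3, order 60.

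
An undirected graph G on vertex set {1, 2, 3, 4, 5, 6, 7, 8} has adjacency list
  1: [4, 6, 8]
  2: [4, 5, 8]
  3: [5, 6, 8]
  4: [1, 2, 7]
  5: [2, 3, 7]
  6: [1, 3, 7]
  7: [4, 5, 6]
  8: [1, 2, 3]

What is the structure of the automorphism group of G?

G is 3-regular and bipartite on 2^3 = 8 vertices with girth 4; it is the hypercube graph Q_3. The symmetry group of the 3-cube is the hyperoctahedral group B_3 = Z_2 ≀ S_3, of order 2^3·3! = 48.

the hyperoctahedral group B_3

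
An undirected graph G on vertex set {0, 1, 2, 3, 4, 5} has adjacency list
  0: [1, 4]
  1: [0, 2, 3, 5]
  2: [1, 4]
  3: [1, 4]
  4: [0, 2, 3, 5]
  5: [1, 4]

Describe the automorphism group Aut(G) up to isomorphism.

S_4 × S_2

The vertices split by degree into {1, 4} (degree 4) and {0, 2, 3, 5} (degree 2); every edge runs between the two parts, so G is the complete bipartite graph K_{2,4}. The parts have unequal sizes, so no automorphism swaps them; each part is permuted independently, giving S_4 × S_2 of order 4!·2! = 48.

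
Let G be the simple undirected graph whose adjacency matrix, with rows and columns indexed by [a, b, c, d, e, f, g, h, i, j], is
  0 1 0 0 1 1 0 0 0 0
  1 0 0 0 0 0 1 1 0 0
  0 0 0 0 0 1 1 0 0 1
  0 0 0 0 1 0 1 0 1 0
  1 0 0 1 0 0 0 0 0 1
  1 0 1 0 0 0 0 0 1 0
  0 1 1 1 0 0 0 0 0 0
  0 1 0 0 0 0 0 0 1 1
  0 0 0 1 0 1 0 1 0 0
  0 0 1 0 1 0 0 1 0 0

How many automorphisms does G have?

120

G is 3-regular on 10 vertices with no triangles and no 4-cycles (girth 5): this is the Petersen graph. It is a classical fact that the Petersen graph has automorphism group S_5 (order 120), arising from its description as the Kneser graph K(5,2).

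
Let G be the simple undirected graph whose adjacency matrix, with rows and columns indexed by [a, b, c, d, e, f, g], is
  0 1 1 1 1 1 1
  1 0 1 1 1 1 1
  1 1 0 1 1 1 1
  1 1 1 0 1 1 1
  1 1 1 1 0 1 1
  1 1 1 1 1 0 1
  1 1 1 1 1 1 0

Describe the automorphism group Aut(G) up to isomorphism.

All 7 vertices are pairwise adjacent: G = K_7. Every bijection on the vertex set is an automorphism of K_7; hence Aut(K_7) ≅ S_7, order 5040.

the symmetric group on 7 letters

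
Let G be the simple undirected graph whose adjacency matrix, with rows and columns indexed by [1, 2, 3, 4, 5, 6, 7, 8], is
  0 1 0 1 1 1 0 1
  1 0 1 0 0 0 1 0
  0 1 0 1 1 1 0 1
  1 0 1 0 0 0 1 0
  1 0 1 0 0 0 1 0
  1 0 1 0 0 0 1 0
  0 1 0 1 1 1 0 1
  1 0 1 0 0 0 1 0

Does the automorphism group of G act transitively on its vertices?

Automorphisms preserve degree, but G has vertices of degree 3 and vertices of degree 5; no automorphism maps one to the other, so G is not vertex-transitive.

No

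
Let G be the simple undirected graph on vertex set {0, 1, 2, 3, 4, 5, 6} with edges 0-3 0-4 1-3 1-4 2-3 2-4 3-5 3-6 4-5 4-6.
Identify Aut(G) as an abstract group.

S_2 × S_5

The vertices split by degree into {3, 4} (degree 5) and {0, 1, 2, 5, 6} (degree 2); every edge runs between the two parts, so G is the complete bipartite graph K_{2,5}. Automorphisms preserve the bipartition setwise (since the parts differ in size) and act as S_2 × S_5 within it; |Aut| = 240.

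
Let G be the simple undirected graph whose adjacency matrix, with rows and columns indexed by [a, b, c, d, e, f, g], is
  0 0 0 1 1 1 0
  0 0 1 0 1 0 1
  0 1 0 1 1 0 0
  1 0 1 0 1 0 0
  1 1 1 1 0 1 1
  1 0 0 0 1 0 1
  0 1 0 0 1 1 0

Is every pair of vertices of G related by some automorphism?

Vertex e is the only vertex of degree 6, so every automorphism fixes it; G is not vertex-transitive.

No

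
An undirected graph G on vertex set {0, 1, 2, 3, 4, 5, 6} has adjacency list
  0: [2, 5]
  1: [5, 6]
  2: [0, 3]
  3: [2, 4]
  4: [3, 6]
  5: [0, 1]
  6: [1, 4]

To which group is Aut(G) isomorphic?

Every vertex has degree 2 and the graph is connected, so G is the 7-cycle C_7. C_7 has 7 rotations and 7 reflections, so Aut(C_7) ≅ D_7 of order 14.

the dihedral group of order 14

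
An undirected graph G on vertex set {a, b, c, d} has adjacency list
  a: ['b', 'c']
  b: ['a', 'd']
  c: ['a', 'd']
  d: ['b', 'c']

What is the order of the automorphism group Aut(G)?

G is 2-regular and bipartite with parts {b, c} and {a, d} (each part is independent and every cross-pair is an edge), so G = K_{2,2}. Each part can be permuted independently (S_2 × S_2) and the two equal-size parts can also be swapped, giving (S_2 × S_2) ⋊ Z_2 of order 2·(2!)² = 8.

8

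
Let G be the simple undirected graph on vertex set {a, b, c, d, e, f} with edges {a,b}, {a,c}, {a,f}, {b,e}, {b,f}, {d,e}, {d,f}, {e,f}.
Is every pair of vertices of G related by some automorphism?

No

Vertex c is the only vertex of degree 1, so every automorphism fixes it; G is not vertex-transitive.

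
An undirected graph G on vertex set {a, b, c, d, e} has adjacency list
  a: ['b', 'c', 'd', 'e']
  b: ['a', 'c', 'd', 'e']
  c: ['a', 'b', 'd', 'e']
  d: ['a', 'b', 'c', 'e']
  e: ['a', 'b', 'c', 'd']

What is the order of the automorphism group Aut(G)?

Every vertex has degree 4, so G is the complete graph K_5. Any permutation of the 5 vertices preserves K_5, so Aut(K_5) = S_5 of order 5! = 120.

120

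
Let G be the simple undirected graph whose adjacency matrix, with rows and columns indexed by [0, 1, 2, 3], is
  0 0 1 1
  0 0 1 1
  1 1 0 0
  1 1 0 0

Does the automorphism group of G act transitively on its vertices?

Yes

G is 2-regular and bipartite on 2^2 = 4 vertices with girth 4; it is the hypercube graph Q_2. The symmetry group of the 2-cube is the hyperoctahedral group B_2 = Z_2 ≀ S_2, of order 2^2·2! = 8. Under this action every vertex can be carried to every other, so G is vertex-transitive.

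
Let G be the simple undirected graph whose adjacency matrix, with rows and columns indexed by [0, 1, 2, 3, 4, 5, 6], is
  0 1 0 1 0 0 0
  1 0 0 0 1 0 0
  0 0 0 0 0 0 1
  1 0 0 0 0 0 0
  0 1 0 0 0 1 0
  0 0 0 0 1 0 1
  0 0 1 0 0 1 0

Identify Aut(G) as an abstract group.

Z_2

The degree sequence is [2, 2, 1, 1, 2, 2, 2]; the two degree-1 vertices 2 and 3 are the ends of a path, so G = P_7. A path has exactly one nontrivial symmetry — reversal — giving Aut(G) of order 2.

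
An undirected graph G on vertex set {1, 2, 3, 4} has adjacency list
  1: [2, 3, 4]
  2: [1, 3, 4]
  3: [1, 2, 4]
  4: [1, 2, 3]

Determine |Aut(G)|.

24

Every vertex has degree 3, so G is the complete graph K_4. Any permutation of the 4 vertices preserves K_4, so Aut(K_4) = S_4 of order 4! = 24.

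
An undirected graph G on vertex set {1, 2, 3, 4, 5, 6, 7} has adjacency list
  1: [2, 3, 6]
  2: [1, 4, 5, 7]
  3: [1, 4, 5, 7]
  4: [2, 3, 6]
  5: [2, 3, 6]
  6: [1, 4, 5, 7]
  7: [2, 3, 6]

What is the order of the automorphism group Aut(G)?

144

The vertices split by degree into {2, 3, 6} (degree 4) and {1, 4, 5, 7} (degree 3); every edge runs between the two parts, so G is the complete bipartite graph K_{3,4}. The parts have unequal sizes, so no automorphism swaps them; each part is permuted independently, giving S_3 × S_4 of order 3!·4! = 144.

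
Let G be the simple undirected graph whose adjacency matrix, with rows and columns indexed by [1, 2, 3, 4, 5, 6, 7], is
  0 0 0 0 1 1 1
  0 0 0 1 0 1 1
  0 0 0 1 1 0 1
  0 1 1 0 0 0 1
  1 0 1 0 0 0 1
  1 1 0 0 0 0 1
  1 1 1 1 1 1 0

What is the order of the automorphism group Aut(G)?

Vertex 7 is the unique vertex of degree 6; the remaining 6 vertices each have degree 3 and induce a cycle, so G is the wheel on 7 vertices with hub 7. With the hub fixed, the remaining symmetry is that of the rim cycle C_6, giving the dihedral group D_6.

12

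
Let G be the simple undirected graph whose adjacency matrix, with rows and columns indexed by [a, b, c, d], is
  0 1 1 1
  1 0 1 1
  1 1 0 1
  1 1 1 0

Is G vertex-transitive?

Every vertex has degree 3, so G is the complete graph K_4. Any permutation of the 4 vertices preserves K_4, so Aut(K_4) = S_4 of order 4! = 24. Under this action every vertex can be carried to every other, so G is vertex-transitive.

Yes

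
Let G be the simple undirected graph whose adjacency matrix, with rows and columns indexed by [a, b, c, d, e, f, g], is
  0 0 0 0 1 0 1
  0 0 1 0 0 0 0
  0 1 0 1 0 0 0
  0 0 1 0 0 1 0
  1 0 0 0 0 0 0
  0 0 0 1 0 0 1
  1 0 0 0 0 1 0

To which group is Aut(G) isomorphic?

The degree sequence is [2, 1, 2, 2, 1, 2, 2]; the two degree-1 vertices b and e are the ends of a path, so G = P_7. The only nontrivial automorphism of a path is the end-to-end reflection, so Aut(G) ≅ Z_2.

the cyclic group of order 2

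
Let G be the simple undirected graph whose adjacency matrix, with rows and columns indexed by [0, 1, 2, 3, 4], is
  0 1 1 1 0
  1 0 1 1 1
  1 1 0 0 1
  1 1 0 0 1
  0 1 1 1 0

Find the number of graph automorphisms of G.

Vertex 1 is the unique vertex of degree 4; the remaining 4 vertices each have degree 3 and induce a cycle, so G is the wheel on 5 vertices with hub 1. With the hub fixed, the remaining symmetry is that of the rim cycle C_4, giving the dihedral group D_4.

8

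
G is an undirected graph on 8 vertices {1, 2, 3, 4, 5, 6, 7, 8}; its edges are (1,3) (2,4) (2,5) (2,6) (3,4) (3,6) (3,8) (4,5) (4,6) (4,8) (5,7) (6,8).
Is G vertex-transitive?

No

Vertex 4 is the only vertex of degree 5, so every automorphism fixes it; G is not vertex-transitive.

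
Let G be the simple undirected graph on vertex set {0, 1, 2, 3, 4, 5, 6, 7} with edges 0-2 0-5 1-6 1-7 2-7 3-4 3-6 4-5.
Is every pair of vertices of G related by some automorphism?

Yes

G is 2-regular and connected on 8 vertices, i.e. the cycle C_8. The automorphisms of the 8-cycle are exactly the symmetries of a regular 8-gon: the dihedral group D_8, |D_8| = 16. This group acts transitively on the 8 vertices.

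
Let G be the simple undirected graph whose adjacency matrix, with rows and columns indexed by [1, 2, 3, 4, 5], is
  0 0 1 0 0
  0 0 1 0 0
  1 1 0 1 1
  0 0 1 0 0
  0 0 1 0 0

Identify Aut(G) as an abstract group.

the symmetric group on 4 letters

Vertex 3 has degree 4 and every other vertex has degree 1, so G is the star K_{1,4} with centre 3. Any automorphism fixes the centre and permutes the 4 leaves freely, so Aut(G) ≅ S_4 of order 4! = 24.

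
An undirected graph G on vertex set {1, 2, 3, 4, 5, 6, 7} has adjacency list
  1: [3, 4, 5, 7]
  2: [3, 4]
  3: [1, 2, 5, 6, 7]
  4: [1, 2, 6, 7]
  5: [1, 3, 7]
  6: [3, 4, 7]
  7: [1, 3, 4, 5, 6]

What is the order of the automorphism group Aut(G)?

The degree sequence is [4, 2, 5, 4, 3, 3, 5]. Checking the degree-preserving permutations of the vertex set shows that none except the identity preserves every edge, so Aut(G) is trivial.

1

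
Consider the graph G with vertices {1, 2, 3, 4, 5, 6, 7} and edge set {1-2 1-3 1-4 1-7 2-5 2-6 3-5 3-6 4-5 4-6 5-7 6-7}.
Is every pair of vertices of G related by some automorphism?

Automorphisms preserve degree, but G has vertices of degree 3 and vertices of degree 4; no automorphism maps one to the other, so G is not vertex-transitive.

No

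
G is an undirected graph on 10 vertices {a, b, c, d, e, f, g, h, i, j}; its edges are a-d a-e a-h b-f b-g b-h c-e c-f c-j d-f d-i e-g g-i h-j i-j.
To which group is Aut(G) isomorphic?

G is 3-regular on 10 vertices with no triangles and no 4-cycles (girth 5): this is the Petersen graph. Viewing the Petersen graph as the Kneser graph K(5,2) — vertices are 2-subsets of {1,…,5}, edges join disjoint pairs — its automorphisms are exactly the permutations of the 5-element set, so Aut ≅ S_5 of order 120.

S_5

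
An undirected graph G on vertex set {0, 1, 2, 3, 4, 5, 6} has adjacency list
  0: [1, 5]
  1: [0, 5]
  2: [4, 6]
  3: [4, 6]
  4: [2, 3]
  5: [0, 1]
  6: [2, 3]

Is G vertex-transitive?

No

G has two connected components, {2, 3, 4, 6} and {0, 1, 5}; each is 2-regular, so G = C_4 ⊔ C_3. The orbit of 0 under Aut(G) is {0, 1, 5}, which does not contain 2, so G is not vertex-transitive.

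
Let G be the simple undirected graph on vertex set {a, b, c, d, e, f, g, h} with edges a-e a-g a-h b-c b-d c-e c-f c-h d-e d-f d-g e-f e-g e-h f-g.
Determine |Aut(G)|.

The degree sequence is [3, 2, 4, 4, 6, 4, 4, 3]. Checking the degree-preserving permutations of the vertex set shows that none except the identity preserves every edge, so Aut(G) is trivial.

1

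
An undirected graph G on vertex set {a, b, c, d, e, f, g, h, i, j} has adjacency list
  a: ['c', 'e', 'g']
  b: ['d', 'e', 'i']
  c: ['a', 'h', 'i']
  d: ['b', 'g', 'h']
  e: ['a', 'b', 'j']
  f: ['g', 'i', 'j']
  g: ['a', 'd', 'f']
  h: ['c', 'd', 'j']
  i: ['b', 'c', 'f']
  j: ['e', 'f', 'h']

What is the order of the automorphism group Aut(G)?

120

G is 3-regular on 10 vertices with no triangles and no 4-cycles (girth 5): this is the Petersen graph. It is a classical fact that the Petersen graph has automorphism group S_5 (order 120), arising from its description as the Kneser graph K(5,2).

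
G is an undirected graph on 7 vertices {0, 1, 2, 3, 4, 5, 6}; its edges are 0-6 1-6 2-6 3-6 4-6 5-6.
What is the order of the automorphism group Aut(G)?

Vertex 6 has degree 6 and every other vertex has degree 1, so G is the star K_{1,6} with centre 6. Any automorphism fixes the centre and permutes the 6 leaves freely, so Aut(G) ≅ S_6 of order 6! = 720.

720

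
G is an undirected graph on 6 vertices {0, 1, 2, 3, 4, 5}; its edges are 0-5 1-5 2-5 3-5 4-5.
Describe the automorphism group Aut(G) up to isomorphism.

Vertex 5 has degree 5 and every other vertex has degree 1, so G is the star K_{1,5} with centre 5. The 5 leaves are pairwise interchangeable while the centre is fixed, giving Aut(G) = S_5.

S_5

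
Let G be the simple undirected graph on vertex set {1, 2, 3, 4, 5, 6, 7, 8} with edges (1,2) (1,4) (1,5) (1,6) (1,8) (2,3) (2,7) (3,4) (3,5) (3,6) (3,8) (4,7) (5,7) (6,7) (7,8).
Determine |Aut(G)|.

The vertices split by degree into {1, 3, 7} (degree 5) and {2, 4, 5, 6, 8} (degree 3); every edge runs between the two parts, so G is the complete bipartite graph K_{3,5}. Automorphisms preserve the bipartition setwise (since the parts differ in size) and act as S_3 × S_5 within it; |Aut| = 720.

720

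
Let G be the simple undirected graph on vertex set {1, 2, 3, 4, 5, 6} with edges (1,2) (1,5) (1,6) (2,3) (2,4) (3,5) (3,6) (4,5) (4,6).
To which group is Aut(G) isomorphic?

S_3 ≀ Z_2

G is 3-regular and bipartite with parts {1, 3, 4} and {2, 5, 6} (each part is independent and every cross-pair is an edge), so G = K_{3,3}. Each part can be permuted independently (S_3 × S_3) and the two equal-size parts can also be swapped, giving (S_3 × S_3) ⋊ Z_2 of order 2·(3!)² = 72.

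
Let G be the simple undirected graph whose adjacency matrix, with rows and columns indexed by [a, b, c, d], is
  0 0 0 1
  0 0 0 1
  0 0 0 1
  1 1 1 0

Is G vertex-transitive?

Vertex d is the only vertex of degree 3, so every automorphism fixes it; G is not vertex-transitive.

No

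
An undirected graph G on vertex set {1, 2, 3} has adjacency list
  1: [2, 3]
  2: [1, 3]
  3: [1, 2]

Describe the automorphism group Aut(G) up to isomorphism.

All 3 vertices are pairwise adjacent: G = K_3. Any permutation of the 3 vertices preserves K_3, so Aut(K_3) = S_3 of order 3! = 6.

the symmetric group on 3 letters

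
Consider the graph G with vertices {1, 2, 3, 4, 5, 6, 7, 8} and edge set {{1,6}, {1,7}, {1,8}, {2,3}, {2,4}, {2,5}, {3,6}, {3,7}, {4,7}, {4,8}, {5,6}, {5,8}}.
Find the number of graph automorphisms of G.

G is 3-regular and bipartite on 2^3 = 8 vertices with girth 4; it is the hypercube graph Q_3. Aut(Q_3) consists of the signed permutations of the 3 coordinate axes: 3! permutations times 2^3 sign flips, so |Aut| = 2^3·3! = 48.

48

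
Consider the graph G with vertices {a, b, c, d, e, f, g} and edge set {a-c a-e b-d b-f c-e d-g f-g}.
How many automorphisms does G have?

G has two connected components, {b, d, f, g} and {a, c, e}; each is 2-regular, so G = C_4 ⊔ C_3. No automorphism exchanges components of different sizes, hence Aut(G) is the direct product D_4 × D_3, order 48.

48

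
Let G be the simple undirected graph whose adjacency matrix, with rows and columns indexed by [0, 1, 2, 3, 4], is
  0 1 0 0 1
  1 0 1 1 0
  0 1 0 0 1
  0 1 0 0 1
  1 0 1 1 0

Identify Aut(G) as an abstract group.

S_3 × S_2

The vertices split by degree into {1, 4} (degree 3) and {0, 2, 3} (degree 2); every edge runs between the two parts, so G is the complete bipartite graph K_{2,3}. The parts have unequal sizes, so no automorphism swaps them; each part is permuted independently, giving S_3 × S_2 of order 3!·2! = 12.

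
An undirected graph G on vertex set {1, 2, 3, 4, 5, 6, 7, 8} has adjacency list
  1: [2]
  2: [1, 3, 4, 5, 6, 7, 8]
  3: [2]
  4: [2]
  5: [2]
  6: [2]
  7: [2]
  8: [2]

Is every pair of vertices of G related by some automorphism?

No

Vertex 2 is the only vertex of degree 7, so every automorphism fixes it; G is not vertex-transitive.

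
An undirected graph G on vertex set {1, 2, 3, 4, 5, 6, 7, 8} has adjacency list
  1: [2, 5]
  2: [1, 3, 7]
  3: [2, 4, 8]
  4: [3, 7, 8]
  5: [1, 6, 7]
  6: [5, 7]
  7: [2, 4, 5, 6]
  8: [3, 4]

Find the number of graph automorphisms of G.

1

The degree sequence is [2, 3, 3, 3, 3, 2, 4, 2]. Checking the degree-preserving permutations of the vertex set shows that none except the identity preserves every edge, so Aut(G) is trivial.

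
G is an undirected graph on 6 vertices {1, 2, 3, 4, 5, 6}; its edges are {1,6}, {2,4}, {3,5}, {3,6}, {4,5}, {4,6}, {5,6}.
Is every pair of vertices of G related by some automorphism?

Vertex 3 is the only vertex of degree 2, so every automorphism fixes it; G is not vertex-transitive.

No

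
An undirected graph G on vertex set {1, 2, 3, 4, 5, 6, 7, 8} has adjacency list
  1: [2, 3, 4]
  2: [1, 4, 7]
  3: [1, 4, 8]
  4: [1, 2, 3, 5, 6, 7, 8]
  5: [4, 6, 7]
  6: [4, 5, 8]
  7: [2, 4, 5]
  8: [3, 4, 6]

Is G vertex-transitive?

Vertex 4 is the only vertex of degree 7, so every automorphism fixes it; G is not vertex-transitive.

No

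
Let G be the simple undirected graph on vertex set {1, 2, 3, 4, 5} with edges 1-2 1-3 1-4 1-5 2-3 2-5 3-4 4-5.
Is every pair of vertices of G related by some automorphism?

No

Vertex 1 is the only vertex of degree 4, so every automorphism fixes it; G is not vertex-transitive.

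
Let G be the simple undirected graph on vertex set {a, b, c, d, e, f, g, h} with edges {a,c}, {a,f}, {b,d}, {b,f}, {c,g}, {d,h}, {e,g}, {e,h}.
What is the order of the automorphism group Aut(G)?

Every vertex has degree 2 and the graph is connected, so G is the 8-cycle C_8. The automorphisms of the 8-cycle are exactly the symmetries of a regular 8-gon: the dihedral group D_8, |D_8| = 16.

16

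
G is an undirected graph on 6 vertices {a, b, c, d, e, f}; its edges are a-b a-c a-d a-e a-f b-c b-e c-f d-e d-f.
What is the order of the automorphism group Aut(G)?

10

Vertex a is the unique vertex of degree 5; the remaining 5 vertices each have degree 3 and induce a cycle, so G is the wheel on 6 vertices with hub a. Every automorphism fixes the hub and acts on the rim 5-cycle, so Aut(G) ≅ Aut(C_5) = D_5 of order 10.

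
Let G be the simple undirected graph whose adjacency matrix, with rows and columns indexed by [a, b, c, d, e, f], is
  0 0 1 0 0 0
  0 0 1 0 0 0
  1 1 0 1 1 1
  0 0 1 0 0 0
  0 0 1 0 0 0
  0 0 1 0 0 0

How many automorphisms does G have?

Vertex c has degree 5 and every other vertex has degree 1, so G is the star K_{1,5} with centre c. Any automorphism fixes the centre and permutes the 5 leaves freely, so Aut(G) ≅ S_5 of order 5! = 120.

120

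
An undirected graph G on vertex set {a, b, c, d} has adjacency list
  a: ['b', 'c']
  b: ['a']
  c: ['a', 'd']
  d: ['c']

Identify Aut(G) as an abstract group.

The degree sequence is [2, 1, 2, 1]; the two degree-1 vertices b and d are the ends of a path, so G = P_4. The only nontrivial automorphism of a path is the end-to-end reflection, so Aut(G) ≅ Z_2.

the cyclic group of order 2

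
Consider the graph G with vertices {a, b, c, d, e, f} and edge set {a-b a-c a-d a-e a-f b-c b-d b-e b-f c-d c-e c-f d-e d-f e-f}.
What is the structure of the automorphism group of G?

Every vertex has degree 5, so G is the complete graph K_6. Every bijection on the vertex set is an automorphism of K_6; hence Aut(K_6) ≅ S_6, order 720.

S_6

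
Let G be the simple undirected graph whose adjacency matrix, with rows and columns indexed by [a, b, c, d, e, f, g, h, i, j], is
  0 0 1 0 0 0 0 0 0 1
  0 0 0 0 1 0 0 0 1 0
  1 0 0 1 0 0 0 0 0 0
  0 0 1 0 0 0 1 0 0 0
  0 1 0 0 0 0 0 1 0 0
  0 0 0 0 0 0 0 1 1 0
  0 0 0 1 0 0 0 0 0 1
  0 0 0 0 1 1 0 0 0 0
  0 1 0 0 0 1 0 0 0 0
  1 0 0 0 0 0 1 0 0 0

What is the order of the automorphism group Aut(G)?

200

G has two connected components, {a, c, d, g, j} and {b, e, f, h, i}; each is 2-regular, so G = C_5 ⊔ C_5. With two isomorphic components, Aut(G) = Aut(C_5) ≀ S_2 = (D_5 × D_5) ⋊ Z_2: permute each cycle by D_5, then optionally swap the two cycles. Order 2·(2·5)² = 200.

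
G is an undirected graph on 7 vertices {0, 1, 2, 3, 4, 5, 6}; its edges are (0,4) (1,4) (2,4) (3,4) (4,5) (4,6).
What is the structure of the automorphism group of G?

Vertex 4 has degree 6 and every other vertex has degree 1, so G is the star K_{1,6} with centre 4. Any automorphism fixes the centre and permutes the 6 leaves freely, so Aut(G) ≅ S_6 of order 6! = 720.

the symmetric group on 6 letters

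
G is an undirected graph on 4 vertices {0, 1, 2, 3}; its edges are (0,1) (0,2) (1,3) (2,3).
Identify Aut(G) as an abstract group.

the dihedral group of order 8

G is 2-regular and connected on 4 vertices, i.e. the cycle C_4. C_4 has 4 rotations and 4 reflections, so Aut(C_4) ≅ D_4 of order 8.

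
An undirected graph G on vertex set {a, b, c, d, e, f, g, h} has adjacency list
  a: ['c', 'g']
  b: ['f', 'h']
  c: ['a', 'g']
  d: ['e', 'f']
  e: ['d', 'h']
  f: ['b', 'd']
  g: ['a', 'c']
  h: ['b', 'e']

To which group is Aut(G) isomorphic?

D_3 × D_5

G has two connected components, {b, d, e, f, h} and {a, c, g}; each is 2-regular, so G = C_5 ⊔ C_3. The components are non-isomorphic (different sizes), so Aut(G) = Aut(C_3) × Aut(C_5) = D_3 × D_5 of order 6·10 = 60.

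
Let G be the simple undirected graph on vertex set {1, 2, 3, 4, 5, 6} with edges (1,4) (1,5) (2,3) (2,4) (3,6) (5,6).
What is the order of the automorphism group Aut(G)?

G is 2-regular and connected on 6 vertices, i.e. the cycle C_6. The automorphisms of the 6-cycle are exactly the symmetries of a regular 6-gon: the dihedral group D_6, |D_6| = 12.

12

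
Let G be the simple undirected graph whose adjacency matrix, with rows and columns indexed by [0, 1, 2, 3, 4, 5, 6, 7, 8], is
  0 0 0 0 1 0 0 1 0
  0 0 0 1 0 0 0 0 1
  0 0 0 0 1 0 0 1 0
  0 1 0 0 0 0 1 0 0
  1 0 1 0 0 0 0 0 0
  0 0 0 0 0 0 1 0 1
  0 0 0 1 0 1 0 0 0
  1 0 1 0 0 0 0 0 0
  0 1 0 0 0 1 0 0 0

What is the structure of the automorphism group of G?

D_5 × D_4

G has two connected components, {1, 3, 5, 6, 8} and {0, 2, 4, 7}; each is 2-regular, so G = C_5 ⊔ C_4. No automorphism exchanges components of different sizes, hence Aut(G) is the direct product D_5 × D_4, order 80.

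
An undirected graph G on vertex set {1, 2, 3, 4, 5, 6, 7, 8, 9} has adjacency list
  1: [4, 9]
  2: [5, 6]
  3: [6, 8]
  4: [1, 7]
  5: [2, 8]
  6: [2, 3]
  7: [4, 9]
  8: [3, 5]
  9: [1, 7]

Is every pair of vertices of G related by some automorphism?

G has two connected components, {2, 3, 5, 6, 8} and {1, 4, 7, 9}; each is 2-regular, so G = C_5 ⊔ C_4. The orbit of 1 under Aut(G) is {1, 4, 7, 9}, which does not contain 2, so G is not vertex-transitive.

No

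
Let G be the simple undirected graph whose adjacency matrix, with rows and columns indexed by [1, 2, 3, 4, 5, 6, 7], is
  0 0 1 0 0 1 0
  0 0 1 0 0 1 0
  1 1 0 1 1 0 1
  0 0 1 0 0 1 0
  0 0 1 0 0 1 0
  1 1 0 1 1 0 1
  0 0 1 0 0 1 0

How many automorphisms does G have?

The vertices split by degree into {3, 6} (degree 5) and {1, 2, 4, 5, 7} (degree 2); every edge runs between the two parts, so G is the complete bipartite graph K_{2,5}. Automorphisms preserve the bipartition setwise (since the parts differ in size) and act as S_5 × S_2 within it; |Aut| = 240.

240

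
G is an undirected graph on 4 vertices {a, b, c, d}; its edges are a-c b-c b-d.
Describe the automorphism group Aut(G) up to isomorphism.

The degree sequence is [1, 2, 2, 1]; the two degree-1 vertices a and d are the ends of a path, so G = P_4. The only nontrivial automorphism of a path is the end-to-end reflection, so Aut(G) ≅ Z_2.

C_2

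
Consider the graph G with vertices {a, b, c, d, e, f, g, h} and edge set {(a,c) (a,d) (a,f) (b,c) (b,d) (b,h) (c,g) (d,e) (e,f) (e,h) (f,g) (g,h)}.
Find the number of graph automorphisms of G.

G is 3-regular and bipartite on 2^3 = 8 vertices with girth 4; it is the hypercube graph Q_3. The symmetry group of the 3-cube is the hyperoctahedral group B_3 = Z_2 ≀ S_3, of order 2^3·3! = 48.

48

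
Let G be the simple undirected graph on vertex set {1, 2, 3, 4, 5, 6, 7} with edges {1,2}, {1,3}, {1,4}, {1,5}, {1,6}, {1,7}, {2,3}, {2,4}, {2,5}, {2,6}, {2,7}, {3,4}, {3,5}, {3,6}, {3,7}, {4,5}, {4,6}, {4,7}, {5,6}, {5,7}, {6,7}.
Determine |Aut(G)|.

Every vertex has degree 6, so G is the complete graph K_7. Every bijection on the vertex set is an automorphism of K_7; hence Aut(K_7) ≅ S_7, order 5040.

5040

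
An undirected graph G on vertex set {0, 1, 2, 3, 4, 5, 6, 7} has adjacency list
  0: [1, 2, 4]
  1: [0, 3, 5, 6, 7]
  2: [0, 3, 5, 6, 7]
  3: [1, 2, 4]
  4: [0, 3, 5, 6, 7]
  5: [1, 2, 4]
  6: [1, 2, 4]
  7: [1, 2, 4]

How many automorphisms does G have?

The vertices split by degree into {1, 2, 4} (degree 5) and {0, 3, 5, 6, 7} (degree 3); every edge runs between the two parts, so G is the complete bipartite graph K_{3,5}. Automorphisms preserve the bipartition setwise (since the parts differ in size) and act as S_3 × S_5 within it; |Aut| = 720.

720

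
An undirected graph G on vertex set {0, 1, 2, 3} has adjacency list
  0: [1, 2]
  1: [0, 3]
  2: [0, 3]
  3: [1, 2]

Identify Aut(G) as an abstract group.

G is 2-regular and bipartite on 2^2 = 4 vertices with girth 4; it is the hypercube graph Q_2. The symmetry group of the 2-cube is the hyperoctahedral group B_2 = Z_2 ≀ S_2, of order 2^2·2! = 8.

the hyperoctahedral group B_2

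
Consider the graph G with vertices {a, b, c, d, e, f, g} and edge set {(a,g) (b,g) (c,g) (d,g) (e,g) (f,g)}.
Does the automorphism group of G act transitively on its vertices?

Vertex g is the only vertex of degree 6, so every automorphism fixes it; G is not vertex-transitive.

No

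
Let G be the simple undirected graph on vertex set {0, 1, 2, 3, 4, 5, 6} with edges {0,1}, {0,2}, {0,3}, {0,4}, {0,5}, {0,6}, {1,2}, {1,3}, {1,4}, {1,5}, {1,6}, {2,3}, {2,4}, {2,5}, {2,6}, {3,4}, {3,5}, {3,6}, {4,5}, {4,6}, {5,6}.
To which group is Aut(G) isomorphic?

Every vertex has degree 6, so G is the complete graph K_7. Any permutation of the 7 vertices preserves K_7, so Aut(K_7) = S_7 of order 7! = 5040.

S_7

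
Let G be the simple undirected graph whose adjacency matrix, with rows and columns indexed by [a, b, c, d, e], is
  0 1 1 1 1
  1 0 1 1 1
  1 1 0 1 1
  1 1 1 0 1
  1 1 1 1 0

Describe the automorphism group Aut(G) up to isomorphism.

S_5

Every vertex has degree 4, so G is the complete graph K_5. Any permutation of the 5 vertices preserves K_5, so Aut(K_5) = S_5 of order 5! = 120.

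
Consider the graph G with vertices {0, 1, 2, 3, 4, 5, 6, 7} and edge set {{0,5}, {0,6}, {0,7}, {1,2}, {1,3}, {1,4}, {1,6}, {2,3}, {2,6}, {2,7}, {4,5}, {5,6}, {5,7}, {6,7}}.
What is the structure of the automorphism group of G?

1

The degree sequence is [3, 4, 4, 2, 2, 4, 5, 4]. Checking the degree-preserving permutations of the vertex set shows that none except the identity preserves every edge, so Aut(G) is trivial.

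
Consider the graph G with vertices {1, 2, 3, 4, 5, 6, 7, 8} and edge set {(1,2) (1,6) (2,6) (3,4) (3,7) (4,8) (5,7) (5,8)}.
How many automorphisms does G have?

G has two connected components, {3, 4, 5, 7, 8} and {1, 2, 6}; each is 2-regular, so G = C_5 ⊔ C_3. The components are non-isomorphic (different sizes), so Aut(G) = Aut(C_5) × Aut(C_3) = D_5 × D_3 of order 10·6 = 60.

60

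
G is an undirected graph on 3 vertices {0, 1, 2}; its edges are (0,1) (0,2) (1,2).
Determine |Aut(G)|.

6

Every vertex has degree 2, so G is the complete graph K_3. Every bijection on the vertex set is an automorphism of K_3; hence Aut(K_3) ≅ S_3, order 6.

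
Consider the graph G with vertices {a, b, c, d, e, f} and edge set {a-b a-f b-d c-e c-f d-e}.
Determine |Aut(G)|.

G is 2-regular and connected on 6 vertices, i.e. the cycle C_6. C_6 has 6 rotations and 6 reflections, so Aut(C_6) ≅ D_6 of order 12.

12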